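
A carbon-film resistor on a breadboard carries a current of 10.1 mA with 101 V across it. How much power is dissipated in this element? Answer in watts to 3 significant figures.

Both the voltage across and the current through the element are known, so P = V I applies directly.
P = 101 V × 0.01010 A = 1.020 W

1.02 W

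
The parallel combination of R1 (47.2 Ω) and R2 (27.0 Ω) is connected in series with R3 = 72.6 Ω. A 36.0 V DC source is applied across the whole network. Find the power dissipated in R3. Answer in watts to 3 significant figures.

Reduce the parallel combination to a single R_p; the circuit then becomes R_p in series with the remaining resistor.
R_p = (47.2×27.0)/(47.2+27.0) = 17.18 Ω
R_total = R_p + 72.6 = 17.18 + 72.6 = 89.78 Ω
I = V / R_total = 36.0 / 89.78 = 0.4010 A
R3 carries the full series current, so P = I²R.
P_R3 = (0.4010)² × 72.6 = 11.67 W

11.7 W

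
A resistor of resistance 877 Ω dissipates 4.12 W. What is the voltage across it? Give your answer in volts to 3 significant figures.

Rearranging the power relation for the two known quantities gives V = √(P R).
V = √(4.12 × 877) = 60.11 V

60.1 V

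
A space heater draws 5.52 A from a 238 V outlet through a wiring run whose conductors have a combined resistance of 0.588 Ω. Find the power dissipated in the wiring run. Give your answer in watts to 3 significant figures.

17.9 W

Line loss is just I²R for the cable — we know both I and R_line directly.
The wiring run carries the full 5.52 A.
P_line = I² R_line = (5.520)² × 0.588 = 17.92 W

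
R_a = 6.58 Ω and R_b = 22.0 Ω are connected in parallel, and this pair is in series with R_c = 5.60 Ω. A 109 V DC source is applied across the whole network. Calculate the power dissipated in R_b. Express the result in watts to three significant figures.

122 W

Reduce the parallel combination to a single R_p; the circuit then becomes R_p in series with the remaining resistor.
R_p = (6.58×22.0)/(6.58+22.0) = 5.065 Ω
R_total = R_p + 5.60 = 5.065 + 5.60 = 10.67 Ω
I = V / R_total = 109 / 10.67 = 10.22 A
Voltage across the parallel pair: V_p = I × R_p = 10.22 × 5.065 = 51.77 V
R_b sits across V_p; its power is V_p²/R.
P_R_b = (51.77)² / 22.0 = 121.8 W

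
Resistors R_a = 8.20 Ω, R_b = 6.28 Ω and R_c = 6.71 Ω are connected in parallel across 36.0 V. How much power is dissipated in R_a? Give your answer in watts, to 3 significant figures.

158 W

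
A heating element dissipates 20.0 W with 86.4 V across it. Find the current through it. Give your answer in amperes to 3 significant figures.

Rearranging the power relation for the two known quantities gives I = P / V.
I = 20.0 / 86.4 = 0.2315 A

0.231 A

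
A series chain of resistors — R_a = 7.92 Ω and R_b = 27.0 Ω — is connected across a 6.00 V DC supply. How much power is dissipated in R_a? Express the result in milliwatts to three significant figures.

In a series string the same current flows through every resistor — find that current, then P = I²R for the one we want.
R_total = 7.92 + 27.0 = 34.92 Ω
I = V / R_total = 6.00 / 34.92 = 0.1718 A
P_R_a = I² × R_a = (0.1718)² × 7.92 = 0.2338 W

234 mW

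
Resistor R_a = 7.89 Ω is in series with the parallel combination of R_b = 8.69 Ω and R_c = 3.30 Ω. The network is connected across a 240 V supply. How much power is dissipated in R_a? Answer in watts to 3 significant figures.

4300 W

Reduce the parallel pair to R_p first; the network is then a simple series string.
R_p = (8.69×3.30)/(8.69+3.30) = 2.392 Ω
R_total = 7.89 + 2.392 = 10.28 Ω
I = V / R_total = 240 / 10.28 = 23.34 A
R_a is in the main series path, so its power is I²R_a.
P_R_a = (23.34)² × 7.89 = 4299 W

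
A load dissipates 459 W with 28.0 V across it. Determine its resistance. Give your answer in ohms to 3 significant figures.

From P = V I = I²R = V²/R, with the two given quantities we get R = V² / P.
R = (28.0)² / 459 = 1.708 Ω

1.71 Ω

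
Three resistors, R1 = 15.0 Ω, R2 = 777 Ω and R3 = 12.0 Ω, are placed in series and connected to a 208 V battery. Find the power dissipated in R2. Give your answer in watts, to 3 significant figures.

52.0 W

The current is common to all series resistors; compute it, then apply P = I²R for the target.
R_total = 15.0 + 777 + 12.0 = 804.0 Ω
I = V / R_total = 208 / 804.0 = 0.2587 A
P_R2 = I² × R2 = (0.2587)² × 777 = 52.00 W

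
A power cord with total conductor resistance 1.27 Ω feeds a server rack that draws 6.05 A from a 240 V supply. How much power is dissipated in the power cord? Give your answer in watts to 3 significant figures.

The power cord and load are in series, so the same current flows in both; the loss is I²R_line.
The power cord carries the full 6.05 A.
P_line = I² R_line = (6.050)² × 1.27 = 46.49 W

46.5 W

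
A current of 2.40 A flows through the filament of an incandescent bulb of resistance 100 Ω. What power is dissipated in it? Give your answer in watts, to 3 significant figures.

576 W

The current through and the resistance of the element are both given; use P = I²R.
P = (2.400 A)² × 100 Ω = 576.0 W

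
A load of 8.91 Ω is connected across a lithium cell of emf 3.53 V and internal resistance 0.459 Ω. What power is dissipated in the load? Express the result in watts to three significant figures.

Find the circuit current first, then P = I²R for the load (series elements share I).
I = ε / (r + R) = 3.53 / (0.459 + 8.91) = 0.3768 A
P_load = I² R = (0.3768)² × 8.91 = 1.265 W

1.26 W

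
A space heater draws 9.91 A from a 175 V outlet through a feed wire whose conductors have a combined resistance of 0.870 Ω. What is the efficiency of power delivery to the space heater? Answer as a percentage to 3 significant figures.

95.1 %

The feed wire carries the full 9.91 A.
P_line = I² R_line = (9.910)² × 0.870 = 85.44 W
P_source = V I = 175 × 9.910 = 1734 W; P_load = 1649 W
η = P_load / P_source = 1649 / 1734 = 0.9507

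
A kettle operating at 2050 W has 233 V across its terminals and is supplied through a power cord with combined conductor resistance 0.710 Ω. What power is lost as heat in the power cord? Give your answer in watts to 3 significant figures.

The power cord is a series resistance carrying the load current; its dissipation is I²R_line.
I = P / V = 2050 / 233 = 8.798 A through the power cord.
P_line = I² R_line = (8.798)² × 0.710 = 54.96 W

55.0 W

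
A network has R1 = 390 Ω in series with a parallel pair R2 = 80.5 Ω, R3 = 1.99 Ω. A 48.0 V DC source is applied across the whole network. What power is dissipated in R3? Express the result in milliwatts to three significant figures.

Replace R2 and R3 with their parallel equivalent so the circuit becomes R1 in series with R_p.
R_p = (80.5×1.99)/(80.5+1.99) = 1.942 Ω
R_total = 390 + 1.942 = 391.9 Ω
I = V / R_total = 48.0 / 391.9 = 0.1225 A
Voltage across the parallel pair: V_p = I × R_p = 0.1225 × 1.942 = 0.2378 V
With V_p across R3, its power is V_p²/R3.
P_R3 = (0.2378)² / 1.99 = 0.02842 W

28.4 mW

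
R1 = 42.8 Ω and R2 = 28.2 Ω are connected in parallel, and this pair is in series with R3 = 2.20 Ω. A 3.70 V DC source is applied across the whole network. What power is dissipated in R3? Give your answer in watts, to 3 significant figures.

0.0817 W

Reduce the parallel combination to a single R_p; the circuit then becomes R_p in series with the remaining resistor.
R_p = (42.8×28.2)/(42.8+28.2) = 17.00 Ω
R_total = R_p + 2.20 = 17.00 + 2.20 = 19.20 Ω
I = V / R_total = 3.70 / 19.20 = 0.1927 A
All the supply current flows through R3; use P = I²R3.
P_R3 = (0.1927)² × 2.20 = 0.08171 W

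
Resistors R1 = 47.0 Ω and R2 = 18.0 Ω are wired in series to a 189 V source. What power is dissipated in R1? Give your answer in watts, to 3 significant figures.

397 W

In a series string the same current flows through every resistor — find that current, then P = I²R for the one we want.
R_total = 47.0 + 18.0 = 65.00 Ω
I = V / R_total = 189 / 65.00 = 2.908 A
P_R1 = I² × R1 = (2.908)² × 47.0 = 397.4 W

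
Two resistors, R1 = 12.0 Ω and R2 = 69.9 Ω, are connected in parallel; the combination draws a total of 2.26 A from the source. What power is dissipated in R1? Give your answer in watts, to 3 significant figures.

44.6 W

The branches share the same voltage, but only the total current is given — find V from the equivalent resistance first.
1/R_eq = 1/12.0 + 1/69.9 ⇒ R_eq = 10.24 Ω
V = I_total × R_eq = 2.260 × 10.24 = 23.15 V
P_R1 = V² / R1 = (23.15)² / 12.0 = 44.65 W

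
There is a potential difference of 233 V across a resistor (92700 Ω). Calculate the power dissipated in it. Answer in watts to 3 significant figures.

Voltage and resistance are given, so P = V²/R is the one-step route.
P = (233 V)² / 92700 Ω = 0.5856 W

0.586 W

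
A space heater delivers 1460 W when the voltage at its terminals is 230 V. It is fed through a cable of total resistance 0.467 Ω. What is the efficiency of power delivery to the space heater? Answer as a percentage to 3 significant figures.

98.7 %

I = P / V = 1460 / 230 = 6.348 A through the cable.
P_line = I² R_line = (6.348)² × 0.467 = 18.82 W
P_source = P_load + P_line = 1460 + 18.82 = 1479 W
η = P_load / P_source = 1460 / 1479 = 0.9873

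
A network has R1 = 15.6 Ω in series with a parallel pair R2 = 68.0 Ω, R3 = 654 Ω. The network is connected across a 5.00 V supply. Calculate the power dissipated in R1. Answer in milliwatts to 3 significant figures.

Replace R2 and R3 with their parallel equivalent so the circuit becomes R1 in series with R_p.
R_p = (68.0×654)/(68.0+654) = 61.60 Ω
R_total = 15.6 + 61.60 = 77.20 Ω
I = V / R_total = 5.00 / 77.20 = 0.06477 A
R1 carries the full series current, so P = I²R.
P_R1 = (0.06477)² × 15.6 = 0.06545 W

65.4 mW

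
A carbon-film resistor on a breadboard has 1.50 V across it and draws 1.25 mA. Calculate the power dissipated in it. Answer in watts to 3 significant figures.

0.00187 W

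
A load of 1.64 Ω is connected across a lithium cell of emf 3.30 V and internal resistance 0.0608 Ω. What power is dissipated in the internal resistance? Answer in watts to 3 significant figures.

0.229 W

The internal resistance carries the same current as the load; P_int = I²r.
I = ε / (r + R) = 3.30 / (0.0608 + 1.64) = 1.940 A
P_int = I² r = (1.940)² × 0.0608 = 0.2289 W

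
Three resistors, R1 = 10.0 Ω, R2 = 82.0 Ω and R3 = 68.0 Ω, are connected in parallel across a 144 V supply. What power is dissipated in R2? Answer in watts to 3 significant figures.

253 W

R2 sits directly across the source, so P = V²/R with V = 144 V.
P_R2 = V² / R2 = (144)² / 82.0 Ω = 252.9 W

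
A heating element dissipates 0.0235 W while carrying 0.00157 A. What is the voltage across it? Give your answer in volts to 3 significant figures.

15.0 V

Inverting the appropriate power form: V = P / I.
V = 0.0235 / 0.001570 = 14.97 V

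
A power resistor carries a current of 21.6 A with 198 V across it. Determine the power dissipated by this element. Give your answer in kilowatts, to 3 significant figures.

4.28 kW

Since both terminal voltage and current are stated, P = V I gives the power in one step.
P = 198 V × 21.60 A = 4277 W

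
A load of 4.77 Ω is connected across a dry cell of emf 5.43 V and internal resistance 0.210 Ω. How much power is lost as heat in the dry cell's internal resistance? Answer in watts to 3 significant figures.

0.250 W

The internal resistance carries the same current as the load; P_int = I²r.
I = ε / (r + R) = 5.43 / (0.210 + 4.77) = 1.090 A
P_int = I² r = (1.090)² × 0.210 = 0.2497 W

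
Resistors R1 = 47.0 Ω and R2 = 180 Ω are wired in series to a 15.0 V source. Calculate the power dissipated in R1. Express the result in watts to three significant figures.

0.205 W

Series elements share the same current, so find I first, then use P = I²R.
R_total = 47.0 + 180 = 227.0 Ω
I = V / R_total = 15.0 / 227.0 = 0.06608 A
P_R1 = I² × R1 = (0.06608)² × 47.0 = 0.2052 W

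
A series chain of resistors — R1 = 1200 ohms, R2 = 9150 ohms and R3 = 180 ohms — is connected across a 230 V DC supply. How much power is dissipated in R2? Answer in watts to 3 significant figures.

4.37 W

In a series string the same current flows through every resistor — find that current, then P = I²R for the one we want.
R_total = 1200 + 9150 + 180 = 10530 Ω
I = V / R_total = 230 / 10530 = 0.02184 A
P_R2 = I² × R2 = (0.02184)² × 9150 = 4.365 W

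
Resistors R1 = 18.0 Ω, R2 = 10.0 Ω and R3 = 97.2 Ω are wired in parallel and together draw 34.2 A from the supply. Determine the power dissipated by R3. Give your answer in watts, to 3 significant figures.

438 W

Only the total current is stated, so first find the parallel equivalent to get the voltage across the combination.
1/R_eq = 1/18.0 + 1/10.0 + 1/97.2 ⇒ R_eq = 6.030 Ω
V = I_total × R_eq = 34.20 × 6.030 = 206.2 V
P_R3 = V² / R3 = (206.2)² / 97.2 = 437.5 W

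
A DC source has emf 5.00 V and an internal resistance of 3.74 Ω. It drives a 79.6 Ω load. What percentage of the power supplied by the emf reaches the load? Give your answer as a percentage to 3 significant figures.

Both r and R carry the same current, so the power split is just the resistance split: η = R/(R+r).
η = R / (R + r) = 79.6 / (79.6 + 3.74) = 0.9551

95.5 %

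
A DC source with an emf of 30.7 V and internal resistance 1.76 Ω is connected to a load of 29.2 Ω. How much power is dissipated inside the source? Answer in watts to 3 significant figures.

Internal loss is I²r, with I set by the total series resistance r+R.
I = ε / (r + R) = 30.7 / (1.76 + 29.2) = 0.9916 A
P_int = I² r = (0.9916)² × 1.76 = 1.731 W

1.73 W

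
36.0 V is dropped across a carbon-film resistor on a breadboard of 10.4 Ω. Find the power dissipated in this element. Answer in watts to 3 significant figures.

125 W

Voltage and resistance are given, so P = V²/R is the one-step route.
P = (36.0 V)² / 10.4 Ω = 124.6 W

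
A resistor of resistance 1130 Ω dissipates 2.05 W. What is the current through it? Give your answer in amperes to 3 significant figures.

From P = V I = I²R = V²/R, with the two given quantities we get I = √(P / R).
I = √(2.05 / 1130) = 0.04259 A

0.0426 A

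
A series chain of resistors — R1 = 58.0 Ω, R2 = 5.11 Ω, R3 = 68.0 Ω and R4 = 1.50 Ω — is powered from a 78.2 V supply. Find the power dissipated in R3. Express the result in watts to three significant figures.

Series elements share the same current, so find I first, then use P = I²R.
R_total = 58.0 + 5.11 + 68.0 + 1.50 = 132.6 Ω
I = V / R_total = 78.2 / 132.6 = 0.5897 A
P_R3 = I² × R3 = (0.5897)² × 68.0 = 23.65 W

23.6 W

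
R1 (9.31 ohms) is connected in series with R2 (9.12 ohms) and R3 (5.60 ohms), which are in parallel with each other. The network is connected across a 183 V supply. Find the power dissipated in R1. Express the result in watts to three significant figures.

Replace R2 and R3 with their parallel equivalent so the circuit becomes R1 in series with R_p.
R_p = (9.12×5.60)/(9.12+5.60) = 3.470 Ω
R_total = 9.31 + 3.470 = 12.78 Ω
I = V / R_total = 183 / 12.78 = 14.32 A
The full supply current passes through R1: P = I²R.
P_R1 = (14.32)² × 9.31 = 1909 W

1910 W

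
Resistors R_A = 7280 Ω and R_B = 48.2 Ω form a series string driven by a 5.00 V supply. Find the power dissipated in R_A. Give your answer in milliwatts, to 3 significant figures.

The current is common to all series resistors; compute it, then apply P = I²R for the target.
R_total = 7280 + 48.2 = 7328 Ω
I = V / R_total = 5.00 / 7328 = 0.0006823 A
P_R_A = I² × R_A = (0.0006823)² × 7280 = 0.003389 W

3.39 mW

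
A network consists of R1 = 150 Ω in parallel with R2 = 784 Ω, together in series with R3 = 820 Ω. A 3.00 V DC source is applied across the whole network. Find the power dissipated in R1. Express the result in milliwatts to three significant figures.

Reduce the parallel combination to a single R_p; the circuit then becomes R_p in series with the remaining resistor.
R_p = (150×784)/(150+784) = 125.9 Ω
R_total = R_p + 820 = 125.9 + 820 = 945.9 Ω
I = V / R_total = 3.00 / 945.9 = 0.003172 A
Voltage across the parallel pair: V_p = I × R_p = 0.003172 × 125.9 = 0.3993 V
R1 sits across V_p; its power is V_p²/R.
P_R1 = (0.3993)² / 150 = 0.001063 W

1.06 mW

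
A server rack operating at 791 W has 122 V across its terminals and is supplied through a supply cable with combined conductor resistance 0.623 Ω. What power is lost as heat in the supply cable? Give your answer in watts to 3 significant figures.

26.2 W

The supply cable and load are in series, so the same current flows in both; the loss is I²R_line.
I = P / V = 791 / 122 = 6.484 A through the supply cable.
P_line = I² R_line = (6.484)² × 0.623 = 26.19 W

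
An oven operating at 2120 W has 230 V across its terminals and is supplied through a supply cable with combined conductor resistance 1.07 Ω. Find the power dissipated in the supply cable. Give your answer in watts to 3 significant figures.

90.9 W

Only the current and the line resistance are needed for the I²R loss.
I = P / V = 2120 / 230 = 9.217 A through the supply cable.
P_line = I² R_line = (9.217)² × 1.07 = 90.91 W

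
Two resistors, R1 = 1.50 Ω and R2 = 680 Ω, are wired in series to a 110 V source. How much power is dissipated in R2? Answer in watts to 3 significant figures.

Series elements share the same current, so find I first, then use P = I²R.
R_total = 1.50 + 680 = 681.5 Ω
I = V / R_total = 110 / 681.5 = 0.1614 A
P_R2 = I² × R2 = (0.1614)² × 680 = 17.72 W

17.7 W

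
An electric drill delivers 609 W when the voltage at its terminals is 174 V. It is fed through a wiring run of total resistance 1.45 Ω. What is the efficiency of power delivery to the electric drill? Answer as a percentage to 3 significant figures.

I = P / V = 609 / 174 = 3.500 A through the wiring run.
P_line = I² R_line = (3.500)² × 1.45 = 17.76 W
P_source = P_load + P_line = 609.0 + 17.76 = 626.8 W
η = P_load / P_source = 609.0 / 626.8 = 0.9717

97.2 %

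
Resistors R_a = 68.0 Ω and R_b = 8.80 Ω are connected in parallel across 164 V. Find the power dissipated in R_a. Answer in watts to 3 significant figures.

396 W

The supply voltage appears across each parallel branch — just use P = V²/R_a.
P_R_a = V² / R_a = (164)² / 68.0 Ω = 395.5 W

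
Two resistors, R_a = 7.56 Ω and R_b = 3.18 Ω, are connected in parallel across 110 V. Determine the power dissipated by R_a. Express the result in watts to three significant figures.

1600 W

The supply voltage appears across each parallel branch — just use P = V²/R_a.
P_R_a = V² / R_a = (110)² / 7.56 Ω = 1601 W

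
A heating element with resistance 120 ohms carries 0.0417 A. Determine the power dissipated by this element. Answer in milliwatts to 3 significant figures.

The current through and the resistance of the element are both given; use P = I²R.
P = (0.04170 A)² × 120 Ω = 0.2087 W

209 mW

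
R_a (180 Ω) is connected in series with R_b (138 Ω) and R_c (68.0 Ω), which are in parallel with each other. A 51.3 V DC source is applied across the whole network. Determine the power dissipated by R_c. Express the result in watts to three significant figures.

First combine the parallel branches into one equivalent R_p, then R_a + R_p is a series pair.
R_p = (138×68.0)/(138+68.0) = 45.55 Ω
R_total = 180 + 45.55 = 225.6 Ω
I = V / R_total = 51.3 / 225.6 = 0.2274 A
Voltage across the parallel pair: V_p = I × R_p = 0.2274 × 45.55 = 10.36 V
With V_p across R_c, its power is V_p²/R_c.
P_R_c = (10.36)² / 68.0 = 1.579 W

1.58 W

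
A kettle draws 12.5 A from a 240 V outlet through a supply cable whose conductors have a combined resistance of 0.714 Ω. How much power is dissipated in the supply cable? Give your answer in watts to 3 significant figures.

The supply cable is a series resistance carrying the load current; its dissipation is I²R_line.
The supply cable carries the full 12.5 A.
P_line = I² R_line = (12.50)² × 0.714 = 111.6 W

112 W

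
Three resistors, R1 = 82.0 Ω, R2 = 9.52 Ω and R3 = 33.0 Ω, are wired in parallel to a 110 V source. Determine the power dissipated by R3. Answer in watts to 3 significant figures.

Every branch has 110 V across it, so for R3 the power is simply V²/R.
P_R3 = V² / R3 = (110)² / 33.0 Ω = 366.7 W

367 W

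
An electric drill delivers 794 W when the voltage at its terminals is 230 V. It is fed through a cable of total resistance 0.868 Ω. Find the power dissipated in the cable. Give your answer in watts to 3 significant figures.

10.3 W

The cable is a series resistance carrying the load current; its dissipation is I²R_line.
I = P / V = 794 / 230 = 3.452 A through the cable.
P_line = I² R_line = (3.452)² × 0.868 = 10.34 W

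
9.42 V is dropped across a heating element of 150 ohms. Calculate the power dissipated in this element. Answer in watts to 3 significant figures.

We know the drop across the element and its resistance — P = V²/R, one step.
P = (9.42 V)² / 150 Ω = 0.5916 W

0.592 W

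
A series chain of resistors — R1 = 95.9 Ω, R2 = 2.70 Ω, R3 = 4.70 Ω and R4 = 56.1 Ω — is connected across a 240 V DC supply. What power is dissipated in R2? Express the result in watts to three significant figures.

6.12 W

In a series string the same current flows through every resistor — find that current, then P = I²R for the one we want.
R_total = 95.9 + 2.70 + 4.70 + 56.1 = 159.4 Ω
I = V / R_total = 240 / 159.4 = 1.506 A
P_R2 = I² × R2 = (1.506)² × 2.70 = 6.121 W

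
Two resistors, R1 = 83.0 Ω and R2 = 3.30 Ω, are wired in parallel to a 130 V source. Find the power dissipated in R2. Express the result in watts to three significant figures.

Every branch has 130 V across it, so for R2 the power is simply V²/R.
P_R2 = V² / R2 = (130)² / 3.30 Ω = 5121 W

5120 W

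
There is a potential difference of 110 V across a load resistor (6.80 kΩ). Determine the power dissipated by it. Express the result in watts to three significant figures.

1.78 W

V and R are stated; P = V²/R avoids computing the current.
P = (110 V)² / 6800 Ω = 1.779 W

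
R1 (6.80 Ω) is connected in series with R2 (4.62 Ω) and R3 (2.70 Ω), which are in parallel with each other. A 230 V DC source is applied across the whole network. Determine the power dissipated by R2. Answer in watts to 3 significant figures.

460 W

First combine the parallel branches into one equivalent R_p, then R1 + R_p is a series pair.
R_p = (4.62×2.70)/(4.62+2.70) = 1.704 Ω
R_total = 6.80 + 1.704 = 8.504 Ω
I = V / R_total = 230 / 8.504 = 27.05 A
Voltage across the parallel pair: V_p = I × R_p = 27.05 × 1.704 = 46.09 V
R2 is across V_p, so use P = V²/R for that branch.
P_R2 = (46.09)² / 4.62 = 459.8 W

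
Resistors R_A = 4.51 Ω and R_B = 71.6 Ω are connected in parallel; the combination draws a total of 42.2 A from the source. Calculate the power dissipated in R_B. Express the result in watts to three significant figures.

The branches share the same voltage, but only the total current is given — find V from the equivalent resistance first.
1/R_eq = 1/4.51 + 1/71.6 ⇒ R_eq = 4.243 Ω
V = I_total × R_eq = 42.20 × 4.243 = 179.0 V
P_R_B = V² / R_B = (179.0)² / 71.6 = 447.7 W

448 W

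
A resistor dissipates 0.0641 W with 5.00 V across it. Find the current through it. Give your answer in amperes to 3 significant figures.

0.0128 A

The two known quantities fix the third via I = P / V.
I = 0.0641 / 5.00 = 0.01282 A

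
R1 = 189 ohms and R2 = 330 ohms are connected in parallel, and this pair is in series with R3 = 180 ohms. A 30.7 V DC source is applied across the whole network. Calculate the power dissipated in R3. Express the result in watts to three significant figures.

1.88 W

Collapse the R1‖R2 pair into one equivalent R_p; then R_p and R3 form a series string.
R_p = (189×330)/(189+330) = 120.2 Ω
R_total = R_p + 180 = 120.2 + 180 = 300.2 Ω
I = V / R_total = 30.7 / 300.2 = 0.1023 A
R3 is the series element, so its power is I²R.
P_R3 = (0.1023)² × 180 = 1.883 W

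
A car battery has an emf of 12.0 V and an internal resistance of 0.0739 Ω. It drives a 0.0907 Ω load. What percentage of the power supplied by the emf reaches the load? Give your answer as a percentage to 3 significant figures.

Efficiency is P_load / P_total. With a series r and R sharing the same I, P = I²R for each, so η = R/(R+r).
η = R / (R + r) = 0.0907 / (0.0907 + 0.0739) = 0.5510

55.1 %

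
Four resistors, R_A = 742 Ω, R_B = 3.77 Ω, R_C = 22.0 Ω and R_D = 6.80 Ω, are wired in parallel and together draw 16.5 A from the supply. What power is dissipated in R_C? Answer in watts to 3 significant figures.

We need the common branch voltage; get it from I_total × R_eq, then P = V²/R for the branch.
1/R_eq = 1/742 + 1/3.77 + 1/22.0 + 1/6.80 ⇒ R_eq = 2.178 Ω
V = I_total × R_eq = 16.50 × 2.178 = 35.94 V
P_R_C = V² / R_C = (35.94)² / 22.0 = 58.71 W

58.7 W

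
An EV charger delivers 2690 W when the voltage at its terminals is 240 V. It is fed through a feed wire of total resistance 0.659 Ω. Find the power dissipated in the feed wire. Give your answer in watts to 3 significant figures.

Only the current and the line resistance are needed for the I²R loss.
I = P / V = 2690 / 240 = 11.21 A through the feed wire.
P_line = I² R_line = (11.21)² × 0.659 = 82.79 W

82.8 W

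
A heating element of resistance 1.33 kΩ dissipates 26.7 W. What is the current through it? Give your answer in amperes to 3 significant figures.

Inverting the appropriate power form: I = √(P / R).
I = √(26.7 / 1330) = 0.1417 A

0.142 A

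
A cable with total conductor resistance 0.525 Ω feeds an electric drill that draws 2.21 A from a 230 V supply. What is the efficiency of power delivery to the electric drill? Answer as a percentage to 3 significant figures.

99.5 %

The cable carries the full 2.21 A.
P_line = I² R_line = (2.210)² × 0.525 = 2.564 W
P_source = V I = 230 × 2.210 = 508.3 W; P_load = 505.7 W
η = P_load / P_source = 505.7 / 508.3 = 0.9950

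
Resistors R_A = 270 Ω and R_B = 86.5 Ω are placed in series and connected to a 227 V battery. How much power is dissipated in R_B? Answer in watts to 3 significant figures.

Series elements share the same current, so find I first, then use P = I²R.
R_total = 270 + 86.5 = 356.5 Ω
I = V / R_total = 227 / 356.5 = 0.6367 A
P_R_B = I² × R_B = (0.6367)² × 86.5 = 35.07 W

35.1 W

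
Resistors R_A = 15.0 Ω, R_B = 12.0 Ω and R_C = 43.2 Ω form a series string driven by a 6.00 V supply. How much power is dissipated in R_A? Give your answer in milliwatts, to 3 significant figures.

110 mW

Since the resistors are in series they all carry the loop current I = V/R_total; the power in any one is I²R.
R_total = 15.0 + 12.0 + 43.2 = 70.20 Ω
I = V / R_total = 6.00 / 70.20 = 0.08547 A
P_R_A = I² × R_A = (0.08547)² × 15.0 = 0.1096 W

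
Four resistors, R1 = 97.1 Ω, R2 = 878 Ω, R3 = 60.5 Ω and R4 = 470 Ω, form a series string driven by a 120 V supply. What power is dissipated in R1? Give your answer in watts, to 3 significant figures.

In a series string the same current flows through every resistor — find that current, then P = I²R for the one we want.
R_total = 97.1 + 878 + 60.5 + 470 = 1506 Ω
I = V / R_total = 120 / 1506 = 0.07970 A
P_R1 = I² × R1 = (0.07970)² × 97.1 = 0.6168 W

0.617 W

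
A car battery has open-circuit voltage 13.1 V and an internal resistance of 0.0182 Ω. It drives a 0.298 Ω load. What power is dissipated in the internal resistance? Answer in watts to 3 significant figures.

31.2 W

r is in series with the load, so it carries the full circuit current — the loss in it is I²r.
I = ε / (r + R) = 13.1 / (0.0182 + 0.298) = 41.43 A
P_int = I² r = (41.43)² × 0.0182 = 31.24 W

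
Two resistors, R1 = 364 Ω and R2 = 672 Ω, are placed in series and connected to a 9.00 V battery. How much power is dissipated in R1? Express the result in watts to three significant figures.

0.0275 W

The current is common to all series resistors; compute it, then apply P = I²R for the target.
R_total = 364 + 672 = 1036 Ω
I = V / R_total = 9.00 / 1036 = 0.008687 A
P_R1 = I² × R1 = (0.008687)² × 364 = 0.02747 W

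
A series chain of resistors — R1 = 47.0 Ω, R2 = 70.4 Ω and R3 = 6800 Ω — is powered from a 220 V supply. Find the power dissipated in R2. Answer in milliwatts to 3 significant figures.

The current is common to all series resistors; compute it, then apply P = I²R for the target.
R_total = 47.0 + 70.4 + 6800 = 6917 Ω
I = V / R_total = 220 / 6917 = 0.03180 A
P_R2 = I² × R2 = (0.03180)² × 70.4 = 0.07121 W

71.2 mW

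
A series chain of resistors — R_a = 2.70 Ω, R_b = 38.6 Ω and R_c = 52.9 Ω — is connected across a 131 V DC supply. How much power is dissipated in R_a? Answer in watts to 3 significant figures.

Since the resistors are in series they all carry the loop current I = V/R_total; the power in any one is I²R.
R_total = 2.70 + 38.6 + 52.9 = 94.20 Ω
I = V / R_total = 131 / 94.20 = 1.391 A
P_R_a = I² × R_a = (1.391)² × 2.70 = 5.222 W

5.22 W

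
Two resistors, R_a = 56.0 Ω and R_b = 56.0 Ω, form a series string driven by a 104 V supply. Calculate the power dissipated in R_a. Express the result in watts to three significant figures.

Since the resistors are in series they all carry the loop current I = V/R_total; the power in any one is I²R.
R_total = 56.0 + 56.0 = 112.0 Ω
I = V / R_total = 104 / 112.0 = 0.9286 A
P_R_a = I² × R_a = (0.9286)² × 56.0 = 48.29 W

48.3 W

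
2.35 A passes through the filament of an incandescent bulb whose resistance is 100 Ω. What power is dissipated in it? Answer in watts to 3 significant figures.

Current and resistance are given, so P = I²R is the direct form.
P = (2.350 A)² × 100 Ω = 552.3 W

552 W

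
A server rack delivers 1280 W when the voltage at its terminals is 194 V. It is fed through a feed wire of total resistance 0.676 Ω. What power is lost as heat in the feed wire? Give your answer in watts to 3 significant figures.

Line loss is just I²R for the cable — we know both I and R_line directly.
I = P / V = 1280 / 194 = 6.598 A through the feed wire.
P_line = I² R_line = (6.598)² × 0.676 = 29.43 W

29.4 W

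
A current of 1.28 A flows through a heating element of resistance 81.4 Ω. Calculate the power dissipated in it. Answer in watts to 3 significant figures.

133 W

The current through and the resistance of the element are both given; use P = I²R.
P = (1.280 A)² × 81.4 Ω = 133.4 W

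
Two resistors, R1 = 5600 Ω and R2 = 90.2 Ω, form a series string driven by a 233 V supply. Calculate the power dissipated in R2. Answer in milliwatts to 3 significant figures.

In a series string the same current flows through every resistor — find that current, then P = I²R for the one we want.
R_total = 5600 + 90.2 = 5690 Ω
I = V / R_total = 233 / 5690 = 0.04095 A
P_R2 = I² × R2 = (0.04095)² × 90.2 = 0.1512 W

151 mW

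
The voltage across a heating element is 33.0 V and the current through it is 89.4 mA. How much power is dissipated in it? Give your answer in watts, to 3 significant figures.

V and I are known directly — P = V I, no intermediate step needed.
P = 33.0 V × 0.08940 A = 2.950 W

2.95 W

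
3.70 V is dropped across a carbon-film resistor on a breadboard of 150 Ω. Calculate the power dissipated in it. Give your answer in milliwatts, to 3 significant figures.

91.3 mW

With V across and R both known, P = V²/R gives the dissipation directly.
P = (3.70 V)² / 150 Ω = 0.09127 W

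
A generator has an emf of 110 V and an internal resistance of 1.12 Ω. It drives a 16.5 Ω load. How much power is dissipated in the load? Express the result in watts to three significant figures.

Load and internal resistance form a series loop — compute the loop current, then the load power via I²R.
I = ε / (r + R) = 110 / (1.12 + 16.5) = 6.243 A
P_load = I² R = (6.243)² × 16.5 = 643.1 W

643 W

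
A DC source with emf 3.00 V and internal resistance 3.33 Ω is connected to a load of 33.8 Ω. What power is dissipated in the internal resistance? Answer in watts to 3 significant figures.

0.0217 W

The internal resistance carries the same current as the load; P_int = I²r.
I = ε / (r + R) = 3.00 / (3.33 + 33.8) = 0.08080 A
P_int = I² r = (0.08080)² × 3.33 = 0.02174 W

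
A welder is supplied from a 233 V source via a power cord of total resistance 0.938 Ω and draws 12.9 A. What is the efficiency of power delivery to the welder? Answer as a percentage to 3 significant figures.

94.8 %

The power cord carries the full 12.9 A.
P_line = I² R_line = (12.90)² × 0.938 = 156.1 W
P_source = V I = 233 × 12.90 = 3006 W; P_load = 2850 W
η = P_load / P_source = 2850 / 3006 = 0.9481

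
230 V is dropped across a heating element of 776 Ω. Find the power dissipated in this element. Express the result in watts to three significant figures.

Voltage and resistance are given, so P = V²/R is the one-step route.
P = (230 V)² / 776 Ω = 68.17 W

68.2 W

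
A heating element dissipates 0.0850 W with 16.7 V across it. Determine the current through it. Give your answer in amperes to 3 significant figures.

0.00509 A

The two known quantities fix the third via I = P / V.
I = 0.0850 / 16.7 = 0.005090 A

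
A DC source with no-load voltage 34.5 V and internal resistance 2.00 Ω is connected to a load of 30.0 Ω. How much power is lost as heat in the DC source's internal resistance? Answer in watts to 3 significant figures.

The source's internal resistance is just another series element carrying I; its dissipation is I²r.
I = ε / (r + R) = 34.5 / (2.00 + 30.0) = 1.078 A
P_int = I² r = (1.078)² × 2.00 = 2.325 W

2.32 W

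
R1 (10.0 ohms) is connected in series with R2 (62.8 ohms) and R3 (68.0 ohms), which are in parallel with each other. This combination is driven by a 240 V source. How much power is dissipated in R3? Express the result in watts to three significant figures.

Collapse R2‖R3 to a single equivalent, reducing the network to two series elements.
R_p = (62.8×68.0)/(62.8+68.0) = 32.65 Ω
R_total = 10.0 + 32.65 = 42.65 Ω
I = V / R_total = 240 / 42.65 = 5.627 A
Voltage across the parallel pair: V_p = I × R_p = 5.627 × 32.65 = 183.7 V
With V_p across R3, its power is V_p²/R3.
P_R3 = (183.7)² / 68.0 = 496.4 W

496 W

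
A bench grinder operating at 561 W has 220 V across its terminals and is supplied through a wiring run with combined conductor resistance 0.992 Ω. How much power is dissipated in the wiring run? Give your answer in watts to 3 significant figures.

6.45 W

Line loss is just I²R for the cable — we know both I and R_line directly.
I = P / V = 561 / 220 = 2.550 A through the wiring run.
P_line = I² R_line = (2.550)² × 0.992 = 6.450 W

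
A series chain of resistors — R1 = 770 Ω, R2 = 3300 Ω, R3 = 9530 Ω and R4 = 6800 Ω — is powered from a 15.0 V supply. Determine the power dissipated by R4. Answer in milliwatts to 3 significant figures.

3.68 mW

Since the resistors are in series they all carry the loop current I = V/R_total; the power in any one is I²R.
R_total = 770 + 3300 + 9530 + 6800 = 20400 Ω
I = V / R_total = 15.0 / 20400 = 0.0007353 A
P_R4 = I² × R4 = (0.0007353)² × 6800 = 0.003676 W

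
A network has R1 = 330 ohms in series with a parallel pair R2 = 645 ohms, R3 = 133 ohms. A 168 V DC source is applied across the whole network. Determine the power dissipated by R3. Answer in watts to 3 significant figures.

First combine the parallel branches into one equivalent R_p, then R1 + R_p is a series pair.
R_p = (645×133)/(645+133) = 110.3 Ω
R_total = 330 + 110.3 = 440.3 Ω
I = V / R_total = 168 / 440.3 = 0.3816 A
Voltage across the parallel pair: V_p = I × R_p = 0.3816 × 110.3 = 42.08 V
With V_p across R3, its power is V_p²/R3.
P_R3 = (42.08)² / 133 = 13.31 W

13.3 W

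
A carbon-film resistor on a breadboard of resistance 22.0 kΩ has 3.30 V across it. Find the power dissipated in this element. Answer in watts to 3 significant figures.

0.000495 W

We know the drop across the element and its resistance — P = V²/R, one step.
P = (3.30 V)² / 22000 Ω = 0.0004950 W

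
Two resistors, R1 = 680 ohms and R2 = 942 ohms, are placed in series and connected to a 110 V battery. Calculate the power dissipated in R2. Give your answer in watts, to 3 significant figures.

In a series string the same current flows through every resistor — find that current, then P = I²R for the one we want.
R_total = 680 + 942 = 1622 Ω
I = V / R_total = 110 / 1622 = 0.06782 A
P_R2 = I² × R2 = (0.06782)² × 942 = 4.332 W

4.33 W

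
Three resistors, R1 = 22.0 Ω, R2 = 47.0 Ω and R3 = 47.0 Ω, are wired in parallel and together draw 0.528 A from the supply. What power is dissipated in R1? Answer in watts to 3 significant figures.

1.64 W

Only the total current is stated, so first find the parallel equivalent to get the voltage across the combination.
1/R_eq = 1/22.0 + 1/47.0 + 1/47.0 ⇒ R_eq = 11.36 Ω
V = I_total × R_eq = 0.5280 × 11.36 = 5.999 V
P_R1 = V² / R1 = (5.999)² / 22.0 = 1.636 W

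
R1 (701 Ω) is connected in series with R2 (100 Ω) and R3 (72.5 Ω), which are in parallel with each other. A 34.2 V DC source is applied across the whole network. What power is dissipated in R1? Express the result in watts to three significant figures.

Reduce the parallel pair to R_p first; the network is then a simple series string.
R_p = (100×72.5)/(100+72.5) = 42.03 Ω
R_total = 701 + 42.03 = 743.0 Ω
I = V / R_total = 34.2 / 743.0 = 0.04603 A
All the current flows through R1; use P = I²R.
P_R1 = (0.04603)² × 701 = 1.485 W

1.49 W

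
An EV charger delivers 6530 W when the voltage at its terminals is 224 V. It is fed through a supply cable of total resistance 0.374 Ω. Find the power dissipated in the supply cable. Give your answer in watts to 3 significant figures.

318 W

Line loss is just I²R for the cable — we know both I and R_line directly.
I = P / V = 6530 / 224 = 29.15 A through the supply cable.
P_line = I² R_line = (29.15)² × 0.374 = 317.8 W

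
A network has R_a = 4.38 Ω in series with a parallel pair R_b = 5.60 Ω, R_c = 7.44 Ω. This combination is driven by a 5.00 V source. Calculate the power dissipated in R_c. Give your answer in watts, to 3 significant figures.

Collapse R_b‖R_c to a single equivalent, reducing the network to two series elements.
R_p = (5.60×7.44)/(5.60+7.44) = 3.195 Ω
R_total = 4.38 + 3.195 = 7.575 Ω
I = V / R_total = 5.00 / 7.575 = 0.6601 A
Voltage across the parallel pair: V_p = I × R_p = 0.6601 × 3.195 = 2.109 V
With V_p across R_c, its power is V_p²/R_c.
P_R_c = (2.109)² / 7.44 = 0.5978 W

0.598 W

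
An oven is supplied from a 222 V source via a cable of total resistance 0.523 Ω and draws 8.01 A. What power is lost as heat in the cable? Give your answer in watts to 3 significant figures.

Line loss is just I²R for the cable — we know both I and R_line directly.
The cable carries the full 8.01 A.
P_line = I² R_line = (8.010)² × 0.523 = 33.56 W

33.6 W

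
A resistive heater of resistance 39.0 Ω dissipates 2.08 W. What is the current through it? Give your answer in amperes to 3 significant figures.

0.231 A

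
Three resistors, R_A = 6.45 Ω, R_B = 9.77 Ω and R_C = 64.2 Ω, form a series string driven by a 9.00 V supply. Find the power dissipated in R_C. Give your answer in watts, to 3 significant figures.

0.804 W

The current is common to all series resistors; compute it, then apply P = I²R for the target.
R_total = 6.45 + 9.77 + 64.2 = 80.42 Ω
I = V / R_total = 9.00 / 80.42 = 0.1119 A
P_R_C = I² × R_C = (0.1119)² × 64.2 = 0.8041 W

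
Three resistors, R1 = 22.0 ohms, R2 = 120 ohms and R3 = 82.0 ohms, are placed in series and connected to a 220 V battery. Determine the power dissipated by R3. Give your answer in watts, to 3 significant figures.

79.1 W

Every series element carries the same I. Get I from the total resistance, then P = I² × R3.
R_total = 22.0 + 120 + 82.0 = 224.0 Ω
I = V / R_total = 220 / 224.0 = 0.9821 A
P_R3 = I² × R3 = (0.9821)² × 82.0 = 79.10 W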